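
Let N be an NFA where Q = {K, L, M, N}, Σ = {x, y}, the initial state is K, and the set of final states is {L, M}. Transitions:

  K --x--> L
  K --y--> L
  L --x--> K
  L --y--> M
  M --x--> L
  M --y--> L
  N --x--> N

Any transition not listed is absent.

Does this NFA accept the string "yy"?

Yes

Start in {K}.
Read 'y': K→{L}; now {L}.
Read 'y': L→{M}; now {M}.
The final set {M} contains the accepting state M.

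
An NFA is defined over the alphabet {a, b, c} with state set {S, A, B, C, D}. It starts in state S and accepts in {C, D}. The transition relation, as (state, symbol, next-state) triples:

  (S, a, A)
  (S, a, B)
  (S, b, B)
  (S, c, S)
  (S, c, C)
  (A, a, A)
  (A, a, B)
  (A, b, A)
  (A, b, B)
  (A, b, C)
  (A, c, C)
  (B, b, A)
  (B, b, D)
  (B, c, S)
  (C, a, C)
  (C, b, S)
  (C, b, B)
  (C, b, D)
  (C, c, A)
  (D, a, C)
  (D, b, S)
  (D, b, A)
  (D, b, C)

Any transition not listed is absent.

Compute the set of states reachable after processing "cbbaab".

{S, A, B, C, D}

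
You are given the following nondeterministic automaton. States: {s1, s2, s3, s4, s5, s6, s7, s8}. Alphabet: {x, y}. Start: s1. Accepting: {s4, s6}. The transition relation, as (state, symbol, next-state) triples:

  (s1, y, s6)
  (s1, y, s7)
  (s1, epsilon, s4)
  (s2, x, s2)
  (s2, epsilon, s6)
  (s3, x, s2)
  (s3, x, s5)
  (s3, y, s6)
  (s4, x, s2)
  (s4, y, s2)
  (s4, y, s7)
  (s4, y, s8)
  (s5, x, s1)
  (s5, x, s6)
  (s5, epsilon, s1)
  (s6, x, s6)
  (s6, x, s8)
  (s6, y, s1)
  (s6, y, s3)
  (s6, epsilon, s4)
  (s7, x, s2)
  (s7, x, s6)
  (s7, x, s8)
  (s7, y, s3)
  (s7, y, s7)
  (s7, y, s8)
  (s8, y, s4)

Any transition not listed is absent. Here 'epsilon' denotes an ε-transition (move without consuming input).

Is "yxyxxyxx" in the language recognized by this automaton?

Yes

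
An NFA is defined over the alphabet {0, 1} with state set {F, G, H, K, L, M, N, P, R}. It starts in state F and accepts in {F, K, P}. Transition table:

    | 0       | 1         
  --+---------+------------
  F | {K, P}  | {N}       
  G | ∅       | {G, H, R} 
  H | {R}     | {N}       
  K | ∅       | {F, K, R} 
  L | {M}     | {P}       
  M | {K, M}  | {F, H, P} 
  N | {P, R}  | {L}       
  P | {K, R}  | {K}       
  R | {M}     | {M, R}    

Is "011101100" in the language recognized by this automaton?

Yes

Start in {F}.
Read '0': {F} → {K, P}.
Read '1': {K, P} → {F, K, R}.
Read '1': {F, K, R} → {F, K, M, N, R}.
Read '1': {F, K, M, N, R} → {F, H, K, L, M, N, P, R}.
Read '0': {F, H, K, L, M, N, P, R} → {K, M, P, R}.
Read '1': {K, M, P, R} → {F, H, K, M, P, R}.
Read '1': {F, H, K, M, P, R} → {F, H, K, M, N, P, R}.
Read '0': {F, H, K, M, N, P, R} → {K, M, P, R}.
Read '0': {K, M, P, R} → {K, M, R}.
The final set {K, M, R} contains the accepting state K.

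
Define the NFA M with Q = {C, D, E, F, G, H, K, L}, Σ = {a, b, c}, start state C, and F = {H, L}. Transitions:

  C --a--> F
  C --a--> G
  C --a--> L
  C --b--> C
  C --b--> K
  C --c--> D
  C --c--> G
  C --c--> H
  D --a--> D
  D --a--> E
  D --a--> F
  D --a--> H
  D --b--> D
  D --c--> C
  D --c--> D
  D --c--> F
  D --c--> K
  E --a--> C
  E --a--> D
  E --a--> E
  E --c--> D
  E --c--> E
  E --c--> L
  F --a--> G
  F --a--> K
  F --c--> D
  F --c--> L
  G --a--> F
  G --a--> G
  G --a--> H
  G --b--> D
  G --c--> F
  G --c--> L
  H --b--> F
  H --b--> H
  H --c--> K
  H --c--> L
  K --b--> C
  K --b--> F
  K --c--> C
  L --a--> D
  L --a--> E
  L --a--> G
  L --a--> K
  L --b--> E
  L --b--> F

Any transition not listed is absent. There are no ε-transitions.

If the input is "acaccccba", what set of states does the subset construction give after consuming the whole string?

Start in {C}.
Read 'a': C→{F, G, L}; now {F, G, L}.
Read 'c': F→{D, L}, G→{F, L}, L→∅; now {D, F, L}.
Read 'a': D→{D, E, F, H}, F→{G, K}, L→{D, E, G, K}; now {D, E, F, G, H, K}.
Read 'c': D→{C, D, F, K}, E→{D, E, L}, F→{D, L}, G→{F, L}, H→{K, L}, K→{C}; now {C, D, E, F, K, L}.
Read 'c': C→{D, G, H}, D→{C, D, F, K}, E→{D, E, L}, F→{D, L}, K→{C}, L→∅; now {C, D, E, F, G, H, K, L}.
Read 'c': C→{D, G, H}, D→{C, D, F, K}, E→{D, E, L}, F→{D, L}, G→{F, L}, H→{K, L}, K→{C}, L→∅; now {C, D, E, F, G, H, K, L}.
Read 'c': C→{D, G, H}, D→{C, D, F, K}, E→{D, E, L}, F→{D, L}, G→{F, L}, H→{K, L}, K→{C}, L→∅; now {C, D, E, F, G, H, K, L}.
Read 'b': C→{C, K}, D→{D}, E→∅, F→∅, G→{D}, H→{F, H}, K→{C, F}, L→{E, F}; now {C, D, E, F, H, K}.
Read 'a': C→{F, G, L}, D→{D, E, F, H}, E→{C, D, E}, F→{G, K}, H→∅, K→∅; now {C, D, E, F, G, H, K, L}.

{C, D, E, F, G, H, K, L}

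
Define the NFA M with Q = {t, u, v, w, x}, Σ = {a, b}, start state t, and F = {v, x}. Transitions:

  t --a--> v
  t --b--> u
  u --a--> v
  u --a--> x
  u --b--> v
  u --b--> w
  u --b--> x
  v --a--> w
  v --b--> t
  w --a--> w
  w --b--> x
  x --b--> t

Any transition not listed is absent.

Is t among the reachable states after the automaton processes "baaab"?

Start in {t}.
Read 'b': t→{u}; now {u}.
Read 'a': u→{v, x}; now {v, x}.
Read 'a': v→{w}, x→∅; now {w}.
Read 'a': w→{w}; now {w}.
Read 'b': w→{x}; now {x}.
State t is not in {x}.

No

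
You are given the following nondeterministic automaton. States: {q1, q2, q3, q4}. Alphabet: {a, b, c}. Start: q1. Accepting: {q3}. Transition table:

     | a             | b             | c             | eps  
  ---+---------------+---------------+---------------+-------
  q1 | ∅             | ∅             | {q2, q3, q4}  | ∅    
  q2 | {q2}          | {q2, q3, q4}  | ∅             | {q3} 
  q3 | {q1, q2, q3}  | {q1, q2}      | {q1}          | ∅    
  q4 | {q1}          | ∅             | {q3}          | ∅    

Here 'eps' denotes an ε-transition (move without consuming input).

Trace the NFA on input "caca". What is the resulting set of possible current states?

{q1, q2, q3}

Start in {q1}.
Read 'c': q1→{q2, q3, q4}; now {q2, q3, q4}.
Read 'a': q2→{q2}, q3→{q1, q2, q3}, q4→{q1}; now {q1, q2, q3}.
Read 'c': q1→{q2, q3, q4}, q2→∅, q3→{q1}; now {q1, q2, q3, q4}.
Read 'a': q1→∅, q2→{q2}, q3→{q1, q2, q3}, q4→{q1}; now {q1, q2, q3}.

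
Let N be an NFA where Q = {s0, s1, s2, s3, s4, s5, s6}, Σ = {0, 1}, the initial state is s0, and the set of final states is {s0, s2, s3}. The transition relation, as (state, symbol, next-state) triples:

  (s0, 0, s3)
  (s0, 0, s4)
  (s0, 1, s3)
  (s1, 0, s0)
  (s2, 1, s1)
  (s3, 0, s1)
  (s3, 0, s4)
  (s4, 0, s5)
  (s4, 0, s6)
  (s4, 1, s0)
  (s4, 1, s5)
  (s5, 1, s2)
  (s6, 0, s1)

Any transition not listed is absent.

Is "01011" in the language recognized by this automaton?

Start in {s0}.
Read '0': s0→{s3, s4}; now {s3, s4}.
Read '1': s3→∅, s4→{s0, s5}; now {s0, s5}.
Read '0': s0→{s3, s4}, s5→∅; now {s3, s4}.
Read '1': s3→∅, s4→{s0, s5}; now {s0, s5}.
Read '1': s0→{s3}, s5→{s2}; now {s2, s3}.
The final set {s2, s3} contains the accepting states s2, s3.

Yes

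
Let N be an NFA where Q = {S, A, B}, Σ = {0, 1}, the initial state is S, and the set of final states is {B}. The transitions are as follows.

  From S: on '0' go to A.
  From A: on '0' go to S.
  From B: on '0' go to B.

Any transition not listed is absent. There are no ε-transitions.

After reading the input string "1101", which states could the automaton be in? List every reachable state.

Start in {S}.
Read '1': S→∅; now ∅.
The set is empty and remains empty for the remaining 3 symbols.

∅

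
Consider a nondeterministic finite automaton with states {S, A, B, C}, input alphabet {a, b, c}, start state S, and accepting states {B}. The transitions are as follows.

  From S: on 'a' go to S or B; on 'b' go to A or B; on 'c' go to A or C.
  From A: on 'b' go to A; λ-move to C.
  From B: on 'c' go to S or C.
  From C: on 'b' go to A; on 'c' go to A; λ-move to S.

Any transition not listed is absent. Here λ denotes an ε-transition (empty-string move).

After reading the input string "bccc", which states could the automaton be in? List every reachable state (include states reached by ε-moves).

Start in {S}.
Read 'b': S→{A, B}; union {A, B}; ε-closure = {S, A, B, C}.
Read 'c': S→{A, C}, A→∅, B→{S, C}, C→{A}; now {S, A, C}.
Read 'c': S→{A, C}, A→∅, C→{A}; union {A, C}; ε-closure = {S, A, C}.
Read 'c': S→{A, C}, A→∅, C→{A}; union {A, C}; ε-closure = {S, A, C}.

{S, A, C}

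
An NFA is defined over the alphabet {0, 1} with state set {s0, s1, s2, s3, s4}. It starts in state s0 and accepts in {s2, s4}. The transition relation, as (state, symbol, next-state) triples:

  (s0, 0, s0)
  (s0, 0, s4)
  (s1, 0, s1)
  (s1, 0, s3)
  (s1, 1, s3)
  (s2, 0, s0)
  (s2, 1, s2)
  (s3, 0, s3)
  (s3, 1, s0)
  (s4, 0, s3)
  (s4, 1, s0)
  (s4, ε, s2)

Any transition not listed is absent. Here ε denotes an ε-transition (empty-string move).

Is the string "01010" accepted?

Yes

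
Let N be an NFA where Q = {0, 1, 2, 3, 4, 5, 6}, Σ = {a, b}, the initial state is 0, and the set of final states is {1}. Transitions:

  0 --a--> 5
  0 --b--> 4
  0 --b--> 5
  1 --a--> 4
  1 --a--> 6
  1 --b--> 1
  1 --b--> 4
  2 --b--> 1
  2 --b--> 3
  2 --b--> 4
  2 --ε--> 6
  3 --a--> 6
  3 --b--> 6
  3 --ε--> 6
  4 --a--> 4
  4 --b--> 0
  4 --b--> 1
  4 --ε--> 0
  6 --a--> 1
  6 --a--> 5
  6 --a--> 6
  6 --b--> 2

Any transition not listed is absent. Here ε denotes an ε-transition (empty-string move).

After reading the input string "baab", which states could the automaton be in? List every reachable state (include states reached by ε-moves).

{0, 1, 4, 5}

Start in {0}.
Read 'b': 0→{4, 5}; union {4, 5}; ε-closure = {0, 4, 5}.
Read 'a': 0→{5}, 4→{4}, 5→∅; union {4, 5}; ε-closure = {0, 4, 5}.
Read 'a': 0→{5}, 4→{4}, 5→∅; union {4, 5}; ε-closure = {0, 4, 5}.
Read 'b': 0→{4, 5}, 4→{0, 1}, 5→∅; now {0, 1, 4, 5}.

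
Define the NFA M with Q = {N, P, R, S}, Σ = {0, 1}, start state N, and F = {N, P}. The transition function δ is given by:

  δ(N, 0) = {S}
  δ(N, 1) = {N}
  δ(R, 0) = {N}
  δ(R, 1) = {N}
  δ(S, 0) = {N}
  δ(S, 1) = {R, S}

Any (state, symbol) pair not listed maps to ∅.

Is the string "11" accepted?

Start in {N}.
Read '1': N→{N}; now {N}.
Read '1': N→{N}; now {N}.
The final set {N} contains the accepting state N.

Yes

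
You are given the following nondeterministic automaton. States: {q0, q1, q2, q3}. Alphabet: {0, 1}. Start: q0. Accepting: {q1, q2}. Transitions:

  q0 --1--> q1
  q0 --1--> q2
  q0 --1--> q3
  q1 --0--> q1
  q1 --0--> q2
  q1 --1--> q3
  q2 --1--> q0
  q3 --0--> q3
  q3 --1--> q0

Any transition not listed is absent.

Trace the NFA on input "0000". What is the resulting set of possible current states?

∅

Start in {q0}.
Read '0': {q0} → ∅.
The set is empty and remains empty for the remaining 3 symbols.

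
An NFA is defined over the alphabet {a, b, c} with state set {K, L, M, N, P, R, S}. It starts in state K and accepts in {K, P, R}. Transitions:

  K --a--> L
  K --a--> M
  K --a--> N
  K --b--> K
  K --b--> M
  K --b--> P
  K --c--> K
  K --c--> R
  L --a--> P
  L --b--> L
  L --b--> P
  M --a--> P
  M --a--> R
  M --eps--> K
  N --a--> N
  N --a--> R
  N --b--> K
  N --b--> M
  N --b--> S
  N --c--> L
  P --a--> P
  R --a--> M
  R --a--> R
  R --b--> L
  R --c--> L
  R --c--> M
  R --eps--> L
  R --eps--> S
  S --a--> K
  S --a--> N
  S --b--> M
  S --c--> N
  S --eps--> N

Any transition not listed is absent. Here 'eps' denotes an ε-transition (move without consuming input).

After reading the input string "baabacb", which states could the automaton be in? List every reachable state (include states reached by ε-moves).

{K, L, M, N, P, S}

Start in {K}.
Read 'b': K→{K, M, P}; now {K, M, P}.
Read 'a': K→{L, M, N}, M→{P, R}, P→{P}; union {L, M, N, P, R}; ε-closure = {K, L, M, N, P, R, S}.
Read 'a': K→{L, M, N}, L→{P}, M→{P, R}, N→{N, R}, P→{P}, R→{M, R}, S→{K, N}; union {K, L, M, N, P, R}; ε-closure = {K, L, M, N, P, R, S}.
Read 'b': K→{K, M, P}, L→{L, P}, M→∅, N→{K, M, S}, P→∅, R→{L}, S→{M}; union {K, L, M, P, S}; ε-closure = {K, L, M, N, P, S}.
Read 'a': K→{L, M, N}, L→{P}, M→{P, R}, N→{N, R}, P→{P}, S→{K, N}; union {K, L, M, N, P, R}; ε-closure = {K, L, M, N, P, R, S}.
Read 'c': K→{K, R}, L→∅, M→∅, N→{L}, P→∅, R→{L, M}, S→{N}; union {K, L, M, N, R}; ε-closure = {K, L, M, N, R, S}.
Read 'b': K→{K, M, P}, L→{L, P}, M→∅, N→{K, M, S}, R→{L}, S→{M}; union {K, L, M, P, S}; ε-closure = {K, L, M, N, P, S}.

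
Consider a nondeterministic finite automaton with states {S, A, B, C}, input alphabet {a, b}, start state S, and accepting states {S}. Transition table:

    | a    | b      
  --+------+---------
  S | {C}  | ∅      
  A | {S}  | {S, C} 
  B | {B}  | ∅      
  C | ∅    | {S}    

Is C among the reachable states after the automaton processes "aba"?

Start in {S}.
Read 'a': {S} → {C}.
Read 'b': {C} → {S}.
Read 'a': {S} → {C}.
State C is in {C}.

Yes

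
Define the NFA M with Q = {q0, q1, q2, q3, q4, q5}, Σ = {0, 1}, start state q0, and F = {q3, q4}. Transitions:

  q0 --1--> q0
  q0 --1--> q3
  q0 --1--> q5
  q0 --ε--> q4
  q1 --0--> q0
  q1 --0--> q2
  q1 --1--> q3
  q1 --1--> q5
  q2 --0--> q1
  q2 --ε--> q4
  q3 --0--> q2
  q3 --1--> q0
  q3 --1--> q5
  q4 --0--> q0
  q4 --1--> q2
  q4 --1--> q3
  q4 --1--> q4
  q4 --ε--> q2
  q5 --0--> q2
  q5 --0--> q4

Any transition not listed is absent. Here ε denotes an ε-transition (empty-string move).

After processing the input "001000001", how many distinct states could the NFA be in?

5

Start: ε-closure({q0}) = {q0, q2, q4}.
Read '0': q0→∅, q2→{q1}, q4→{q0}; union {q0, q1}; ε-closure = {q0, q1, q2, q4}.
Read '0': q0→∅, q1→{q0, q2}, q2→{q1}, q4→{q0}; union {q0, q1, q2}; ε-closure = {q0, q1, q2, q4}.
Read '1': q0→{q0, q3, q5}, q1→{q3, q5}, q2→∅, q4→{q2, q3, q4}; now {q0, q2, q3, q4, q5}.
Read '0': q0→∅, q2→{q1}, q3→{q2}, q4→{q0}, q5→{q2, q4}; now {q0, q1, q2, q4}.
Read '0': q0→∅, q1→{q0, q2}, q2→{q1}, q4→{q0}; union {q0, q1, q2}; ε-closure = {q0, q1, q2, q4}.
Read '0': q0→∅, q1→{q0, q2}, q2→{q1}, q4→{q0}; union {q0, q1, q2}; ε-closure = {q0, q1, q2, q4}.
Read '0': q0→∅, q1→{q0, q2}, q2→{q1}, q4→{q0}; union {q0, q1, q2}; ε-closure = {q0, q1, q2, q4}.
Read '0': q0→∅, q1→{q0, q2}, q2→{q1}, q4→{q0}; union {q0, q1, q2}; ε-closure = {q0, q1, q2, q4}.
Read '1': q0→{q0, q3, q5}, q1→{q3, q5}, q2→∅, q4→{q2, q3, q4}; now {q0, q2, q3, q4, q5}.
That set has 5 states.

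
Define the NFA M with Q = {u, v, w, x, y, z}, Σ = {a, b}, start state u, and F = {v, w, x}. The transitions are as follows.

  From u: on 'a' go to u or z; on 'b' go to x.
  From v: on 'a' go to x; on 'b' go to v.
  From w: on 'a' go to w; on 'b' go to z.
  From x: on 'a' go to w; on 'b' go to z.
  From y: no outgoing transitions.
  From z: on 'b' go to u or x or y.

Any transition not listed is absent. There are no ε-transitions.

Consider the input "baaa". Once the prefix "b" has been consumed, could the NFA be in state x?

Start in {u}.
Read 'b': u→{x}; now {x}.
State x is in {x}.

Yes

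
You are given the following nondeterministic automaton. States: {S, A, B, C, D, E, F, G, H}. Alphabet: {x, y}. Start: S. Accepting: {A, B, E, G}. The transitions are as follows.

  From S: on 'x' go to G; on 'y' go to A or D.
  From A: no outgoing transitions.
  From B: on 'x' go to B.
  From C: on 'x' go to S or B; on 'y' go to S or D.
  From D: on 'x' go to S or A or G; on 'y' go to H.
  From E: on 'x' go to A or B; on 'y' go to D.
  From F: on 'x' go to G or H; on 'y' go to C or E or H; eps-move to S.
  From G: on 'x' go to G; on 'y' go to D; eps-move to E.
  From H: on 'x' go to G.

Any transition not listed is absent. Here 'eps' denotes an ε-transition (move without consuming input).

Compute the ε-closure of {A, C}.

{A, C}

Begin with {A, C}.
No ε-moves leave this set, so the closure equals the set itself.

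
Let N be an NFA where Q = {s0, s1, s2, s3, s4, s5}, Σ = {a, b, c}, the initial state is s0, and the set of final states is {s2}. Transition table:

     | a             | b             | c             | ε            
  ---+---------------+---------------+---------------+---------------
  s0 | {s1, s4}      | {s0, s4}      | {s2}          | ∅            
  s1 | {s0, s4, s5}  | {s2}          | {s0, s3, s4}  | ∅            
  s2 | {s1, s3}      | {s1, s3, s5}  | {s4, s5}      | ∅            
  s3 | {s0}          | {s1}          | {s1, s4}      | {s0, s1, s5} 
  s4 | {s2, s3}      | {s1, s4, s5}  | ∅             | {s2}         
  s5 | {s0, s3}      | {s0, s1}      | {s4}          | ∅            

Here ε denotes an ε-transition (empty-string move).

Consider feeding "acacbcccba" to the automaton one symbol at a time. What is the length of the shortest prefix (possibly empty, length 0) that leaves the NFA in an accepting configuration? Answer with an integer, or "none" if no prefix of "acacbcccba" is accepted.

Start in {s0}.
Read 'a': s0→{s1, s4}; union {s1, s4}; ε-closure = {s1, s2, s4}.
None of the earlier sets intersect F, but {s1, s2, s4} does.

1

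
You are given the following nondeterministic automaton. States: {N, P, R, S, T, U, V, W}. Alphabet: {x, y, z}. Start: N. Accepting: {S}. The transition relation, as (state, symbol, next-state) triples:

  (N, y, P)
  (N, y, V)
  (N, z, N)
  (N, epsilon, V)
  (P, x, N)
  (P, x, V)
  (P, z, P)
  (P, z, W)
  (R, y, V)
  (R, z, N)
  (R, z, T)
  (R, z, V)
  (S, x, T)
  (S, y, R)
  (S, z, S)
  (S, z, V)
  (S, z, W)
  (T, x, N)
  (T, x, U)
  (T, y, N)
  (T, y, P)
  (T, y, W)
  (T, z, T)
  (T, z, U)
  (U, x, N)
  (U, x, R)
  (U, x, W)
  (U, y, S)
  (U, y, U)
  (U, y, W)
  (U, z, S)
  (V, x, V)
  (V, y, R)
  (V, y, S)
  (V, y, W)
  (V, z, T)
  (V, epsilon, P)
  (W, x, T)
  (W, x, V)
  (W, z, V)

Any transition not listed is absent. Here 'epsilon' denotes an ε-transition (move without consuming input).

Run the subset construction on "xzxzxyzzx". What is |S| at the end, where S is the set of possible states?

7

Start: ε-closure({N}) = {N, P, V}.
Read 'x': N→∅, P→{N, V}, V→{V}; union {N, V}; ε-closure = {N, P, V}.
Read 'z': N→{N}, P→{P, W}, V→{T}; union {N, P, T, W}; ε-closure = {N, P, T, V, W}.
Read 'x': N→∅, P→{N, V}, T→{N, U}, V→{V}, W→{T, V}; union {N, T, U, V}; ε-closure = {N, P, T, U, V}.
Read 'z': N→{N}, P→{P, W}, T→{T, U}, U→{S}, V→{T}; union {N, P, S, T, U, W}; ε-closure = {N, P, S, T, U, V, W}.
Read 'x': N→∅, P→{N, V}, S→{T}, T→{N, U}, U→{N, R, W}, V→{V}, W→{T, V}; union {N, R, T, U, V, W}; ε-closure = {N, P, R, T, U, V, W}.
Read 'y': N→{P, V}, P→∅, R→{V}, T→{N, P, W}, U→{S, U, W}, V→{R, S, W}, W→∅; now {N, P, R, S, U, V, W}.
Read 'z': N→{N}, P→{P, W}, R→{N, T, V}, S→{S, V, W}, U→{S}, V→{T}, W→{V}; now {N, P, S, T, V, W}.
Read 'z': N→{N}, P→{P, W}, S→{S, V, W}, T→{T, U}, V→{T}, W→{V}; now {N, P, S, T, U, V, W}.
Read 'x': N→∅, P→{N, V}, S→{T}, T→{N, U}, U→{N, R, W}, V→{V}, W→{T, V}; union {N, R, T, U, V, W}; ε-closure = {N, P, R, T, U, V, W}.
That set has 7 states.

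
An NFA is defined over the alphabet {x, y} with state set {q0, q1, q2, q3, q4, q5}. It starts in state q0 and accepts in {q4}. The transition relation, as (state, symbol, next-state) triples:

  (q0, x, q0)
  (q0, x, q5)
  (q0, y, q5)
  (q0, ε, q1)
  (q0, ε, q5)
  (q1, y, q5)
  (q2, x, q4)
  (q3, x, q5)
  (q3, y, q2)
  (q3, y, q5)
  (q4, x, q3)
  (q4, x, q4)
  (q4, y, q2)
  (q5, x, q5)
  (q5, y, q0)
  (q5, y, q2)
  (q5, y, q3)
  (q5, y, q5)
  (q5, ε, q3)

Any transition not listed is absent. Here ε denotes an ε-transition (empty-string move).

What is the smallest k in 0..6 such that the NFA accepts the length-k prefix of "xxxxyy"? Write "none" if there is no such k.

none

Start: ε-closure({q0}) = {q0, q1, q3, q5}.
Read 'x': q0→{q0, q5}, q1→∅, q3→{q5}, q5→{q5}; union {q0, q5}; ε-closure = {q0, q1, q3, q5}.
Read 'x': q0→{q0, q5}, q1→∅, q3→{q5}, q5→{q5}; union {q0, q5}; ε-closure = {q0, q1, q3, q5}.
Read 'x': q0→{q0, q5}, q1→∅, q3→{q5}, q5→{q5}; union {q0, q5}; ε-closure = {q0, q1, q3, q5}.
Read 'x': q0→{q0, q5}, q1→∅, q3→{q5}, q5→{q5}; union {q0, q5}; ε-closure = {q0, q1, q3, q5}.
Read 'y': q0→{q5}, q1→{q5}, q3→{q2, q5}, q5→{q0, q2, q3, q5}; union {q0, q2, q3, q5}; ε-closure = {q0, q1, q2, q3, q5}.
Read 'y': q0→{q5}, q1→{q5}, q2→∅, q3→{q2, q5}, q5→{q0, q2, q3, q5}; union {q0, q2, q3, q5}; ε-closure = {q0, q1, q2, q3, q5}.
No reachable set along the way intersects F.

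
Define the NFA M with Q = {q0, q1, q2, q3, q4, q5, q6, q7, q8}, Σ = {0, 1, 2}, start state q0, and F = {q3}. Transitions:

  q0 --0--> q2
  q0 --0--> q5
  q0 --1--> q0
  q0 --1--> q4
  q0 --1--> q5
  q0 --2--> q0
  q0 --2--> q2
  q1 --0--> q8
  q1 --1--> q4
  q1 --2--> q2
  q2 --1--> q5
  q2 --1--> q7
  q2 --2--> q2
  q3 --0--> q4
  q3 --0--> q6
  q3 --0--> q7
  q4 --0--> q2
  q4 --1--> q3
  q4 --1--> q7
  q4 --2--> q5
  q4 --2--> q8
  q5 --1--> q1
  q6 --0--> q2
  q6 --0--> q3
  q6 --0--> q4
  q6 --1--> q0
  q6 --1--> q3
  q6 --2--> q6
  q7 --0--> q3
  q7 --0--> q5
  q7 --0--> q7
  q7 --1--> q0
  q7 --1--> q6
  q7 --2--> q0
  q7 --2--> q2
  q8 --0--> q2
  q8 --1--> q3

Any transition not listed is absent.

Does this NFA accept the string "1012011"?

Start in {q0}.
Read '1': q0→{q0, q4, q5}; now {q0, q4, q5}.
Read '0': q0→{q2, q5}, q4→{q2}, q5→∅; now {q2, q5}.
Read '1': q2→{q5, q7}, q5→{q1}; now {q1, q5, q7}.
Read '2': q1→{q2}, q5→∅, q7→{q0, q2}; now {q0, q2}.
Read '0': q0→{q2, q5}, q2→∅; now {q2, q5}.
Read '1': q2→{q5, q7}, q5→{q1}; now {q1, q5, q7}.
Read '1': q1→{q4}, q5→{q1}, q7→{q0, q6}; now {q0, q1, q4, q6}.
The final set {q0, q1, q4, q6} contains no accepting state.

No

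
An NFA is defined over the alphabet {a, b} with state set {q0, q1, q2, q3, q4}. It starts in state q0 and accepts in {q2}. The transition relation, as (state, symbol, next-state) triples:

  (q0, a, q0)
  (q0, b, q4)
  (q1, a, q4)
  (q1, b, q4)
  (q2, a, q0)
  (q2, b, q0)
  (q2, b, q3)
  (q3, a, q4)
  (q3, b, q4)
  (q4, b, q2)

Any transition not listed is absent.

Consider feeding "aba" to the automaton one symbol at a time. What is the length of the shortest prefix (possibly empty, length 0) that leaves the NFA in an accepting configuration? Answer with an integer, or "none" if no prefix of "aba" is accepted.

none

Start in {q0}.
Read 'a': q0→{q0}; now {q0}.
Read 'b': q0→{q4}; now {q4}.
Read 'a': q4→∅; now ∅.
No reachable set along the way intersects F.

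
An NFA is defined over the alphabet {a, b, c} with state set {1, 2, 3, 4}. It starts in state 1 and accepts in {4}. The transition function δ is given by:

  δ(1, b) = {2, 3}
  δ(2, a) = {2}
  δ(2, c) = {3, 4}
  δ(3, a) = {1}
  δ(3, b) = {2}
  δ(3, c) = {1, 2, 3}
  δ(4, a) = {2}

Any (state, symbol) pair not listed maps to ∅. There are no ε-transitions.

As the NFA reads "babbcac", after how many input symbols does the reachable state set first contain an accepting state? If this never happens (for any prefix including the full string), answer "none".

Start in {1}.
Read 'b': 1→{2, 3}; now {2, 3}.
Read 'a': 2→{2}, 3→{1}; now {1, 2}.
Read 'b': 1→{2, 3}, 2→∅; now {2, 3}.
Read 'b': 2→∅, 3→{2}; now {2}.
Read 'c': 2→{3, 4}; now {3, 4}.
None of the earlier sets intersect F, but {3, 4} does.

5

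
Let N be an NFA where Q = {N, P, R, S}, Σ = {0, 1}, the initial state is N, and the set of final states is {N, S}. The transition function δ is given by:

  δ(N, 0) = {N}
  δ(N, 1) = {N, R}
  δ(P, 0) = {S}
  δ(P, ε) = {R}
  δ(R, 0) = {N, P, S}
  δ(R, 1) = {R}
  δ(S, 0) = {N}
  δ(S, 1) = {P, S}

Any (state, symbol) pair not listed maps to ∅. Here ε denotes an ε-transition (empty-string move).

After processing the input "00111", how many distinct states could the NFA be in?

2

Start in {N}.
Read '0': N→{N}; now {N}.
Read '0': N→{N}; now {N}.
Read '1': N→{N, R}; now {N, R}.
Read '1': N→{N, R}, R→{R}; now {N, R}.
Read '1': N→{N, R}, R→{R}; now {N, R}.
That set has 2 states.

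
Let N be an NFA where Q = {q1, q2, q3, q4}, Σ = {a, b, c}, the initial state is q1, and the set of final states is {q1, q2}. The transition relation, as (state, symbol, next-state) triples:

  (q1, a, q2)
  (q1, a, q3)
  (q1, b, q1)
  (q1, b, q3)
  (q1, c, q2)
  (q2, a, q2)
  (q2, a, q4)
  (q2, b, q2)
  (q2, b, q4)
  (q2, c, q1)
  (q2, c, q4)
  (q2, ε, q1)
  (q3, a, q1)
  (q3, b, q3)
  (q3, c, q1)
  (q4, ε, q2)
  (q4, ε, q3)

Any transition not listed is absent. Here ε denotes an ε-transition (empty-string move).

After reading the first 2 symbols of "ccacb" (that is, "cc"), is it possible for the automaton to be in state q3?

Yes

Start in {q1}.
Read 'c': q1→{q2}; union {q2}; ε-closure = {q1, q2}.
Read 'c': q1→{q2}, q2→{q1, q4}; union {q1, q2, q4}; ε-closure = {q1, q2, q3, q4}.
State q3 is in {q1, q2, q3, q4}.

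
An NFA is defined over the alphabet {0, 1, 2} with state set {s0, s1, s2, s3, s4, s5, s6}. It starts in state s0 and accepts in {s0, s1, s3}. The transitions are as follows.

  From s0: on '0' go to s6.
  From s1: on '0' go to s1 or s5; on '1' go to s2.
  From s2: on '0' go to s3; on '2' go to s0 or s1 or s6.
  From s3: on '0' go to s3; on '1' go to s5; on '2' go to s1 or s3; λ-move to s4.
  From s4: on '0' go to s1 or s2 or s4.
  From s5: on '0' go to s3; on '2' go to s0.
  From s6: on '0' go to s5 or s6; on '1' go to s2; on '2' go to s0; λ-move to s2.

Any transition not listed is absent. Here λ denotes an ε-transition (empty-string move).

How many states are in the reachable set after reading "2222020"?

0

Start in {s0}.
Read '2': s0→∅; now ∅.
The set is empty and remains empty for the remaining 6 symbols.
That set has 0 states.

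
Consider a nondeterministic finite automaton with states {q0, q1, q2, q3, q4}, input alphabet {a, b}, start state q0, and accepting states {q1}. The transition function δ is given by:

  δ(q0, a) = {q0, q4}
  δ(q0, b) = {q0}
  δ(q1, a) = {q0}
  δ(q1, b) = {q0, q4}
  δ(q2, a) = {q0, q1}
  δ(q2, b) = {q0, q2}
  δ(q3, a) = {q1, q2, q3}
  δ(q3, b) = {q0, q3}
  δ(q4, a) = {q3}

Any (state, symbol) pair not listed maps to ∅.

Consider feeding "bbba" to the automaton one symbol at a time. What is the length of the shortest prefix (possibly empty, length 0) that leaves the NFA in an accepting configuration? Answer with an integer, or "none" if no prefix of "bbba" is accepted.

none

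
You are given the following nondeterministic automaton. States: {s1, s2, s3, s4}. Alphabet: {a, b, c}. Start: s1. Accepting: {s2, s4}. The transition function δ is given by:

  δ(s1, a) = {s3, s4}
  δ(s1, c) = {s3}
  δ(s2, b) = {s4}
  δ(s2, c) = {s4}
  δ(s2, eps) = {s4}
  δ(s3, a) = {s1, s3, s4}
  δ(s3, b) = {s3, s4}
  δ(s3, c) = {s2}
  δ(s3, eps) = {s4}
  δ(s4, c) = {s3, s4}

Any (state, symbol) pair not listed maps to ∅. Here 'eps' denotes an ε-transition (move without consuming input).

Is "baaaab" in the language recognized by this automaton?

Start in {s1}.
Read 'b': s1→∅; now ∅.
The set is empty and remains empty for the remaining 5 symbols.
The final set ∅ contains no accepting state.

No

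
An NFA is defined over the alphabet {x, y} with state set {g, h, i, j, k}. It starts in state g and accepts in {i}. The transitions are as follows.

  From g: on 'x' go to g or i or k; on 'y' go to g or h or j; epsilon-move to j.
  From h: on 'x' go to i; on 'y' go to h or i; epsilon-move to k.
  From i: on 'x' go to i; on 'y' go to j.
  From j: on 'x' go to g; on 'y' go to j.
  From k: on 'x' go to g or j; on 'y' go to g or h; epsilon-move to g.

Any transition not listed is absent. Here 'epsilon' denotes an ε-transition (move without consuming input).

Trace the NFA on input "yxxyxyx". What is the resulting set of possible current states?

{g, i, j, k}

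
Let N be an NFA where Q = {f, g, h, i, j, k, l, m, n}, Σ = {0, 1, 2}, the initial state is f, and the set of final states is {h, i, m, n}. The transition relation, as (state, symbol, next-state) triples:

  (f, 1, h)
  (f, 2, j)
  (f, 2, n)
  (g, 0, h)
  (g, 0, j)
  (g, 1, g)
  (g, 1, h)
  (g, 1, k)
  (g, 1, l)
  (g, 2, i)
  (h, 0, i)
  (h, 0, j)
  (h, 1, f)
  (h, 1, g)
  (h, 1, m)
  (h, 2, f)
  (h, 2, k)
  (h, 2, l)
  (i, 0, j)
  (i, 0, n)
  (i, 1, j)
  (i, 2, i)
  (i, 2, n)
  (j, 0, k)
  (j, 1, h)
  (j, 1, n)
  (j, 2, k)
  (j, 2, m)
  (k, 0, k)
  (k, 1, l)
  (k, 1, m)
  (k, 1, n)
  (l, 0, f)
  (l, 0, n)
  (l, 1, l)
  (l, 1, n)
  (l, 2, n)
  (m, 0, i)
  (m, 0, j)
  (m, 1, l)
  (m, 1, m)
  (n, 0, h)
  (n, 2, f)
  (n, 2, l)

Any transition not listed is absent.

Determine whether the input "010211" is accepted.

No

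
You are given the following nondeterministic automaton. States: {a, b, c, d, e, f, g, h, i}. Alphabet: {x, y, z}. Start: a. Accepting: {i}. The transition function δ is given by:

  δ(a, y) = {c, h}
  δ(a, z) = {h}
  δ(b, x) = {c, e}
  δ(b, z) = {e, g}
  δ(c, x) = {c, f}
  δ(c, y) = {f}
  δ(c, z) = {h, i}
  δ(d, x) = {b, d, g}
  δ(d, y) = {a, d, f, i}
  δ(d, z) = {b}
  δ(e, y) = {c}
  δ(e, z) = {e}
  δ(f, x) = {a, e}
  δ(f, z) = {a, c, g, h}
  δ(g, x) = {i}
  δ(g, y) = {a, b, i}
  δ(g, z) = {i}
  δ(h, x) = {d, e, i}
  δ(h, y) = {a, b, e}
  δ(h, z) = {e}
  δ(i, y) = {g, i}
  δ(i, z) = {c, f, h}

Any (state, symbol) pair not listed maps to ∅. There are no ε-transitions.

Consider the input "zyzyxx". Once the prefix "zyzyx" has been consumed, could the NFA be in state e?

Yes

Start in {a}.
Read 'z': a→{h}; now {h}.
Read 'y': h→{a, b, e}; now {a, b, e}.
Read 'z': a→{h}, b→{e, g}, e→{e}; now {e, g, h}.
Read 'y': e→{c}, g→{a, b, i}, h→{a, b, e}; now {a, b, c, e, i}.
Read 'x': a→∅, b→{c, e}, c→{c, f}, e→∅, i→∅; now {c, e, f}.
State e is in {c, e, f}.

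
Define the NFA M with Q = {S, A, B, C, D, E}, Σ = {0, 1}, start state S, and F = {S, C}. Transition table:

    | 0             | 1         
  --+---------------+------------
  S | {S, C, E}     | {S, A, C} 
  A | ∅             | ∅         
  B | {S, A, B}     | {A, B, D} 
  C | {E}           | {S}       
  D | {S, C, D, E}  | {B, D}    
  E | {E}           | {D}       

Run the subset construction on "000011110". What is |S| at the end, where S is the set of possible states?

6

Start in {S}.
Read '0': {S} → {S, C, E}.
Read '0': {S, C, E} → {S, C, E}.
Read '0': {S, C, E} → {S, C, E}.
Read '0': {S, C, E} → {S, C, E}.
Read '1': {S, C, E} → {S, A, C, D}.
Read '1': {S, A, C, D} → {S, A, B, C, D}.
Read '1': {S, A, B, C, D} → {S, A, B, C, D}.
Read '1': {S, A, B, C, D} → {S, A, B, C, D}.
Read '0': {S, A, B, C, D} → {S, A, B, C, D, E}.
That set has 6 states.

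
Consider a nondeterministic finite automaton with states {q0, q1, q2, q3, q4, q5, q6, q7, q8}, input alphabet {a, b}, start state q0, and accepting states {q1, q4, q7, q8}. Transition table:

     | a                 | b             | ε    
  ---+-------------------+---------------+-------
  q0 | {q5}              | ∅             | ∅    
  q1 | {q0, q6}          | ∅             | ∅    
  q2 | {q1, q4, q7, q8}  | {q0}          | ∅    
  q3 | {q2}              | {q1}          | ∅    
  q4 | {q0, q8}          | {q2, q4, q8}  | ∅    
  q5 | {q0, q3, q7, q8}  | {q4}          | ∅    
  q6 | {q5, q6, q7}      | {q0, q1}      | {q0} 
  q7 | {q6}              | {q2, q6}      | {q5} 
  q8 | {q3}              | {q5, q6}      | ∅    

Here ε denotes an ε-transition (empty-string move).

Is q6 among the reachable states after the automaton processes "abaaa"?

No

Start in {q0}.
Read 'a': q0→{q5}; now {q5}.
Read 'b': q5→{q4}; now {q4}.
Read 'a': q4→{q0, q8}; now {q0, q8}.
Read 'a': q0→{q5}, q8→{q3}; now {q3, q5}.
Read 'a': q3→{q2}, q5→{q0, q3, q7, q8}; union {q0, q2, q3, q7, q8}; ε-closure = {q0, q2, q3, q5, q7, q8}.
State q6 is not in {q0, q2, q3, q5, q7, q8}.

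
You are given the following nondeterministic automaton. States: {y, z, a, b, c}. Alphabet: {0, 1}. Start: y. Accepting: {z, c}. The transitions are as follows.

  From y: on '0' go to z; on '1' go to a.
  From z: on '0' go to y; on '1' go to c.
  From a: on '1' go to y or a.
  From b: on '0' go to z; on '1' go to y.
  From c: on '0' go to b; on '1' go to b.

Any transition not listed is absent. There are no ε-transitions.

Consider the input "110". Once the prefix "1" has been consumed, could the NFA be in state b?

Start in {y}.
Read '1': {y} → {a}.
State b is not in {a}.

No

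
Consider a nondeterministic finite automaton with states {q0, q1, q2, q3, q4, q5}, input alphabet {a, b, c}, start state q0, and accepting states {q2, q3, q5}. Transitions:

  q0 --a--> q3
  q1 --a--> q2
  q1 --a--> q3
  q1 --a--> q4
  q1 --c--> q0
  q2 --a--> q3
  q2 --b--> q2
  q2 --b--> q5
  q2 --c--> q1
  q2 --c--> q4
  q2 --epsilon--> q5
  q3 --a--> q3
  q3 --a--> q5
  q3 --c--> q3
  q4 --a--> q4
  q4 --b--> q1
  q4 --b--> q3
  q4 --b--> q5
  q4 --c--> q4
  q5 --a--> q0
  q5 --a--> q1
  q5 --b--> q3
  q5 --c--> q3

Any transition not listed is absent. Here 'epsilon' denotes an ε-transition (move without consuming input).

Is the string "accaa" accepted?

Yes

Start in {q0}.
Read 'a': q0→{q3}; now {q3}.
Read 'c': q3→{q3}; now {q3}.
Read 'c': q3→{q3}; now {q3}.
Read 'a': q3→{q3, q5}; now {q3, q5}.
Read 'a': q3→{q3, q5}, q5→{q0, q1}; now {q0, q1, q3, q5}.
The final set {q0, q1, q3, q5} contains the accepting states q3, q5.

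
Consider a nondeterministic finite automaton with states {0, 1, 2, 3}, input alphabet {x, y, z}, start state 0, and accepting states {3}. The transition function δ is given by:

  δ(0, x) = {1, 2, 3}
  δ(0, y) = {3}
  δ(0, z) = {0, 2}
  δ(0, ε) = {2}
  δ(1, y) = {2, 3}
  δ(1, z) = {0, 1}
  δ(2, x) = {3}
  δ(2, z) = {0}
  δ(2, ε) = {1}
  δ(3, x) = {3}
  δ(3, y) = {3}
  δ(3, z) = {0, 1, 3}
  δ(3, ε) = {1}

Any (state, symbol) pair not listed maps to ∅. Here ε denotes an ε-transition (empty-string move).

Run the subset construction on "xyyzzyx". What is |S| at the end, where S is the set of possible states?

2

Start: ε-closure({0}) = {0, 1, 2}.
Read 'x': 0→{1, 2, 3}, 1→∅, 2→{3}; now {1, 2, 3}.
Read 'y': 1→{2, 3}, 2→∅, 3→{3}; union {2, 3}; ε-closure = {1, 2, 3}.
Read 'y': 1→{2, 3}, 2→∅, 3→{3}; union {2, 3}; ε-closure = {1, 2, 3}.
Read 'z': 1→{0, 1}, 2→{0}, 3→{0, 1, 3}; union {0, 1, 3}; ε-closure = {0, 1, 2, 3}.
Read 'z': 0→{0, 2}, 1→{0, 1}, 2→{0}, 3→{0, 1, 3}; now {0, 1, 2, 3}.
Read 'y': 0→{3}, 1→{2, 3}, 2→∅, 3→{3}; union {2, 3}; ε-closure = {1, 2, 3}.
Read 'x': 1→∅, 2→{3}, 3→{3}; union {3}; ε-closure = {1, 3}.
That set has 2 states.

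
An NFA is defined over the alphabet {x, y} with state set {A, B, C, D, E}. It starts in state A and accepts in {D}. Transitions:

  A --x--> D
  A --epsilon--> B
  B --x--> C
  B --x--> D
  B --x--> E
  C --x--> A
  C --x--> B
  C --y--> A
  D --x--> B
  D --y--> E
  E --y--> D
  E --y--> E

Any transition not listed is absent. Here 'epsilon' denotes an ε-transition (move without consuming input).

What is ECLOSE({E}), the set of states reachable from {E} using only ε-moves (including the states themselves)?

Begin with {E}.
No ε-moves leave this set, so the closure equals the set itself.

{E}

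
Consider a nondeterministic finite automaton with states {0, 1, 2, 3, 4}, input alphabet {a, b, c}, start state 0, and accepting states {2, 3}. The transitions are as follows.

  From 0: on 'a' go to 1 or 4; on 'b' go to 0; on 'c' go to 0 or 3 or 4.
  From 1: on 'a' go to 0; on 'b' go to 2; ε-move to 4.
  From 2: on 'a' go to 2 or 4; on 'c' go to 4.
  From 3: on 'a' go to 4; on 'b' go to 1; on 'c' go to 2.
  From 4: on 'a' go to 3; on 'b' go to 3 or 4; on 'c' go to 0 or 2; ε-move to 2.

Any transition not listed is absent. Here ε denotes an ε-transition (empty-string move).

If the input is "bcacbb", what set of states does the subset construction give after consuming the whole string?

{0, 1, 2, 3, 4}

Start in {0}.
Read 'b': 0→{0}; now {0}.
Read 'c': 0→{0, 3, 4}; union {0, 3, 4}; ε-closure = {0, 2, 3, 4}.
Read 'a': 0→{1, 4}, 2→{2, 4}, 3→{4}, 4→{3}; now {1, 2, 3, 4}.
Read 'c': 1→∅, 2→{4}, 3→{2}, 4→{0, 2}; now {0, 2, 4}.
Read 'b': 0→{0}, 2→∅, 4→{3, 4}; union {0, 3, 4}; ε-closure = {0, 2, 3, 4}.
Read 'b': 0→{0}, 2→∅, 3→{1}, 4→{3, 4}; union {0, 1, 3, 4}; ε-closure = {0, 1, 2, 3, 4}.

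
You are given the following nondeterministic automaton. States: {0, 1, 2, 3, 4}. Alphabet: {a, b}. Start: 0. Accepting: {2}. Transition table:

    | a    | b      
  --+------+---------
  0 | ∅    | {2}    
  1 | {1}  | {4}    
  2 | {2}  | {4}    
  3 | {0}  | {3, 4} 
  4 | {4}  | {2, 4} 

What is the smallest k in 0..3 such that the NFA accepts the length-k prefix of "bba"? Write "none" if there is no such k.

1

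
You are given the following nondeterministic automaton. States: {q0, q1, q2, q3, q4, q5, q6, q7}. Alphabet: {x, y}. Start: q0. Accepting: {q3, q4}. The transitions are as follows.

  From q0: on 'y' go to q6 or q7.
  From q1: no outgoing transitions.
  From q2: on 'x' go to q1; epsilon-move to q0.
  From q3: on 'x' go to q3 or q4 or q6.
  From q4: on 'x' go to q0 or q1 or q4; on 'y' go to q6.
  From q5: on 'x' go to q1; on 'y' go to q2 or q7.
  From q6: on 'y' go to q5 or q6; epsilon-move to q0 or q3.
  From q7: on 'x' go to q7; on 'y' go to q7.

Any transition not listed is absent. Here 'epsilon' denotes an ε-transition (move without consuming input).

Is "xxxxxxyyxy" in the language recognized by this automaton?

No

Start in {q0}.
Read 'x': q0→∅; now ∅.
The set is empty and remains empty for the remaining 9 symbols.
The final set ∅ contains no accepting state.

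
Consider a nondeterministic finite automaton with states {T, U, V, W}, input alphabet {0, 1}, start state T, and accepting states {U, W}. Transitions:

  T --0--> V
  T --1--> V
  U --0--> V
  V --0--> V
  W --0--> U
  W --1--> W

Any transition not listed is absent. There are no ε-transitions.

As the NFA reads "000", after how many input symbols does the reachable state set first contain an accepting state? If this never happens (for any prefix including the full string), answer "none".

none

Start in {T}.
Read '0': T→{V}; now {V}.
Read '0': V→{V}; now {V}.
Read '0': V→{V}; now {V}.
No reachable set along the way intersects F.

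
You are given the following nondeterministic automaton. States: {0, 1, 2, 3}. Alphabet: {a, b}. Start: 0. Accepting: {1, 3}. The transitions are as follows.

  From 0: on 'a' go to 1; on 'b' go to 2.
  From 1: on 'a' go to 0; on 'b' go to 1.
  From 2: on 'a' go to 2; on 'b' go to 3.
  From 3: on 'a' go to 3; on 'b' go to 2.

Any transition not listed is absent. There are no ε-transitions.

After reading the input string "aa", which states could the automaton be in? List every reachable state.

Start in {0}.
Read 'a': {0} → {1}.
Read 'a': {1} → {0}.

{0}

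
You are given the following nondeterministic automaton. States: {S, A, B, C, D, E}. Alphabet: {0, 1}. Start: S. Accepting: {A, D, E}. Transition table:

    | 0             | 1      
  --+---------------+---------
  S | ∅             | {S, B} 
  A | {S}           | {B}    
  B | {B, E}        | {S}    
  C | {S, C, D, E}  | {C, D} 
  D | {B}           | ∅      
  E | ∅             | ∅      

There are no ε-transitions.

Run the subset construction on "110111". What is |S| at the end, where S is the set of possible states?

Start in {S}.
Read '1': {S} → {S, B}.
Read '1': {S, B} → {S, B}.
Read '0': {S, B} → {B, E}.
Read '1': {B, E} → {S}.
Read '1': {S} → {S, B}.
Read '1': {S, B} → {S, B}.
That set has 2 states.

2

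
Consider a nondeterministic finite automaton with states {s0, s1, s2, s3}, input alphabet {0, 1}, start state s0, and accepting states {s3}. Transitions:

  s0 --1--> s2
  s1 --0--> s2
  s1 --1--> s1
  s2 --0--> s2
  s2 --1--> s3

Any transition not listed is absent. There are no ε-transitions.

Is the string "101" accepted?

Start in {s0}.
Read '1': s0→{s2}; now {s2}.
Read '0': s2→{s2}; now {s2}.
Read '1': s2→{s3}; now {s3}.
The final set {s3} contains the accepting state s3.

Yes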